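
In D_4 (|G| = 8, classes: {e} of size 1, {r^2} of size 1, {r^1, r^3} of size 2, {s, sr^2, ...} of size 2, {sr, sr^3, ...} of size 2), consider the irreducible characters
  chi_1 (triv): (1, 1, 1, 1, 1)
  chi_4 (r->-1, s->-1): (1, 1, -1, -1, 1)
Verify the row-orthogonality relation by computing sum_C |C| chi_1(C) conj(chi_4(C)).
Sum = 0; so <chi_1, chi_4> = 0 (distinct irreducibles are orthogonal).

Argument: Compute term by term over conjugacy classes (|C| * chi_1(C) * conj(chi_4(C))):
  1*(1)*conj(1) + 1*(1)*conj(1) + 2*(1)*conj(-1) + 2*(1)*conj(-1) + 2*(1)*conj(1)
  = (1) + (1) + (-2) + (-2) + (2)
  = 0.
Dividing by |G| = 8 gives 0/8 = 0, matching the row-orthogonality relation <chi_1, chi_4> = [chi_1 = chi_4].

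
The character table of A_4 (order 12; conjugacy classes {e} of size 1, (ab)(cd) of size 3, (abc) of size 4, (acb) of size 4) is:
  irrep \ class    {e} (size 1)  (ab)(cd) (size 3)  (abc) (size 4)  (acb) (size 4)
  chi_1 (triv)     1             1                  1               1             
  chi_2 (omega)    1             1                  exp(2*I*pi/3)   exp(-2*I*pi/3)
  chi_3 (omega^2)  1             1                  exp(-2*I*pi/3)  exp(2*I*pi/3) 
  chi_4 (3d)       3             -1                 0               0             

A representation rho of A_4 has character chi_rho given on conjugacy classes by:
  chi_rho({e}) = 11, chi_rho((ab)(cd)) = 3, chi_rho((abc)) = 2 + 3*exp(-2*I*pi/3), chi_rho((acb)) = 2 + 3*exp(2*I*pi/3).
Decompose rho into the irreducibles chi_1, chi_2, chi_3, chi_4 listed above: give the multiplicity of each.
Multiplicities: chi_1: 2, chi_2: 0, chi_3: 3, chi_4: 2.

Explanation: Use <chi_rho, chi> = (1/|G|) sum_C |C| * chi_rho(C) * conj(chi(C)) with |G| = 12 for each irreducible chi in the table:
  <chi_rho, chi_1> = (1/12)[1*(11)*conj(1) + 3*(3)*conj(1) + 4*(2 + 3*exp(-2*I*pi/3))*conj(1) + 4*(2 + 3*exp(2*I*pi/3))*conj(1)]
      = (1/12)[(11) + (9) + (8 + 12*exp(-2*I*pi/3)) + (8 + 12*exp(2*I*pi/3))] = 24/12 = 2
  <chi_rho, chi_2> = (1/12)[1*(11)*conj(1) + 3*(3)*conj(1) + 4*(2 + 3*exp(-2*I*pi/3))*conj(exp(2*I*pi/3)) + 4*(2 + 3*exp(2*I*pi/3))*conj(exp(-2*I*pi/3))]
      = (1/12)[(11) + (9) + (8*exp(-2*I*pi/3) + 12*exp(2*I*pi/3)) + (12*exp(-2*I*pi/3) + 8*exp(2*I*pi/3))] = 0/12 = 0
  <chi_rho, chi_3> = (1/12)[1*(11)*conj(1) + 3*(3)*conj(1) + 4*(2 + 3*exp(-2*I*pi/3))*conj(exp(-2*I*pi/3)) + 4*(2 + 3*exp(2*I*pi/3))*conj(exp(2*I*pi/3))]
      = (1/12)[(11) + (9) + (12 + 8*exp(2*I*pi/3)) + (12 + 8*exp(-2*I*pi/3))] = 36/12 = 3
  <chi_rho, chi_4> = (1/12)[1*(11)*conj(3) + 3*(3)*conj(-1) + 4*(2 + 3*exp(-2*I*pi/3))*conj(0) + 4*(2 + 3*exp(2*I*pi/3))*conj(0)]
      = (1/12)[(33) + (-9) + (0) + (0)] = 24/12 = 2
(Exp terms are combined using exp(i*s)*conj(exp(i*t)) = exp(i*(s-t)), and sums of them are collapsed using the identity that for every m > 1 the m distinct m-th roots of unity sum to 0, e.g. 1 + exp(2*I*pi/3) + exp(-2*I*pi/3) = 0.)
Dimension check: dim(rho) = sum (mult * dim) = 2*1 + 0*1 + 3*1 + 2*3 = 11 = chi_rho(e) = 11.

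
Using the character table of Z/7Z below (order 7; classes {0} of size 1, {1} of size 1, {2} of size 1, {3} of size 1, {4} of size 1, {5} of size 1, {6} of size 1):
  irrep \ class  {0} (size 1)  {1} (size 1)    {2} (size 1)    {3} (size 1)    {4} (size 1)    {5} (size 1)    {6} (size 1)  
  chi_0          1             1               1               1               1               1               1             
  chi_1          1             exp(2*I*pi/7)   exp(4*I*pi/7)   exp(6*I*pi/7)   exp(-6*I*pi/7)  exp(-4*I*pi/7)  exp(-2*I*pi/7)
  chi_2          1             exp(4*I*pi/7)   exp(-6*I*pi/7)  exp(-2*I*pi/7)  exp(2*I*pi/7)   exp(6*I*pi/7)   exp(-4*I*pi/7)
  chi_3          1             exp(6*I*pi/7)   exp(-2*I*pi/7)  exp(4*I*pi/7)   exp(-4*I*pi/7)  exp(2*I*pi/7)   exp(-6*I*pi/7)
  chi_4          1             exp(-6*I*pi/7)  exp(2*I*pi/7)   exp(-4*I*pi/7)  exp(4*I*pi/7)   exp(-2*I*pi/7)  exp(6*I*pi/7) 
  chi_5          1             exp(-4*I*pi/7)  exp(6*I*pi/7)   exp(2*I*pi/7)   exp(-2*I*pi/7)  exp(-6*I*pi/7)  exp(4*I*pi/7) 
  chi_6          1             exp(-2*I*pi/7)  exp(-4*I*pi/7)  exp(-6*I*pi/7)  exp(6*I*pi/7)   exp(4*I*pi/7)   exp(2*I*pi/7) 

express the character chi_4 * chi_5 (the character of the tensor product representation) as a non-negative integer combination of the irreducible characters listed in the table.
chi_4 tensor chi_5 = chi_2 (all other irreducibles have multiplicity 0).

Why: The character of a tensor product is the pointwise product (chi_4 * chi_5)(C) = chi_4(C) * chi_5(C):
  {0}: (1)*(1), {1}: (exp(-6*I*pi/7))*(exp(-4*I*pi/7)), {2}: (exp(2*I*pi/7))*(exp(6*I*pi/7)), {3}: (exp(-4*I*pi/7))*(exp(2*I*pi/7)), {4}: (exp(4*I*pi/7))*(exp(-2*I*pi/7)), {5}: (exp(-2*I*pi/7))*(exp(-6*I*pi/7)), {6}: (exp(6*I*pi/7))*(exp(4*I*pi/7))
so (chi_4 * chi_5) takes values
  {0} -> 1, {1} -> exp(4*I*pi/7), {2} -> exp(-6*I*pi/7), {3} -> exp(-2*I*pi/7), {4} -> exp(2*I*pi/7), {5} -> exp(6*I*pi/7), {6} -> exp(-4*I*pi/7).
Now take the inner product of this character with each irreducible chi from the table, <chi_4*chi_5, chi> = (1/7) sum_C |C| (chi_4*chi_5)(C) conj(chi(C)):
  <chi_4*chi_5, chi_0> = (1/7)[1*(1)*conj(1) + 1*(exp(4*I*pi/7))*conj(1) + 1*(exp(-6*I*pi/7))*conj(1) + 1*(exp(-2*I*pi/7))*conj(1) + 1*(exp(2*I*pi/7))*conj(1) + 1*(exp(6*I*pi/7))*conj(1) + 1*(exp(-4*I*pi/7))*conj(1)]
      = (1/7)[(1) + (exp(4*I*pi/7)) + (exp(-6*I*pi/7)) + (exp(-2*I*pi/7)) + (exp(2*I*pi/7)) + (exp(6*I*pi/7)) + (exp(-4*I*pi/7))] = 0/7 = 0
  <chi_4*chi_5, chi_1> = (1/7)[1*(1)*conj(1) + 1*(exp(4*I*pi/7))*conj(exp(2*I*pi/7)) + 1*(exp(-6*I*pi/7))*conj(exp(4*I*pi/7)) + 1*(exp(-2*I*pi/7))*conj(exp(6*I*pi/7)) + 1*(exp(2*I*pi/7))*conj(exp(-6*I*pi/7)) + 1*(exp(6*I*pi/7))*conj(exp(-4*I*pi/7)) + 1*(exp(-4*I*pi/7))*conj(exp(-2*I*pi/7))]
      = (1/7)[(1) + (exp(2*I*pi/7)) + (exp(4*I*pi/7)) + (exp(6*I*pi/7)) + (exp(-6*I*pi/7)) + (exp(-4*I*pi/7)) + (exp(-2*I*pi/7))] = 0/7 = 0
  <chi_4*chi_5, chi_2> = (1/7)[1*(1)*conj(1) + 1*(exp(4*I*pi/7))*conj(exp(4*I*pi/7)) + 1*(exp(-6*I*pi/7))*conj(exp(-6*I*pi/7)) + 1*(exp(-2*I*pi/7))*conj(exp(-2*I*pi/7)) + 1*(exp(2*I*pi/7))*conj(exp(2*I*pi/7)) + 1*(exp(6*I*pi/7))*conj(exp(6*I*pi/7)) + 1*(exp(-4*I*pi/7))*conj(exp(-4*I*pi/7))]
      = (1/7)[(1) + (1) + (1) + (1) + (1) + (1) + (1)] = 7/7 = 1
  <chi_4*chi_5, chi_3> = (1/7)[1*(1)*conj(1) + 1*(exp(4*I*pi/7))*conj(exp(6*I*pi/7)) + 1*(exp(-6*I*pi/7))*conj(exp(-2*I*pi/7)) + 1*(exp(-2*I*pi/7))*conj(exp(4*I*pi/7)) + 1*(exp(2*I*pi/7))*conj(exp(-4*I*pi/7)) + 1*(exp(6*I*pi/7))*conj(exp(2*I*pi/7)) + 1*(exp(-4*I*pi/7))*conj(exp(-6*I*pi/7))]
      = (1/7)[(1) + (exp(-2*I*pi/7)) + (exp(-4*I*pi/7)) + (exp(-6*I*pi/7)) + (exp(6*I*pi/7)) + (exp(4*I*pi/7)) + (exp(2*I*pi/7))] = 0/7 = 0
  <chi_4*chi_5, chi_4> = (1/7)[1*(1)*conj(1) + 1*(exp(4*I*pi/7))*conj(exp(-6*I*pi/7)) + 1*(exp(-6*I*pi/7))*conj(exp(2*I*pi/7)) + 1*(exp(-2*I*pi/7))*conj(exp(-4*I*pi/7)) + 1*(exp(2*I*pi/7))*conj(exp(4*I*pi/7)) + 1*(exp(6*I*pi/7))*conj(exp(-2*I*pi/7)) + 1*(exp(-4*I*pi/7))*conj(exp(6*I*pi/7))]
      = (1/7)[(1) + (exp(-4*I*pi/7)) + (exp(6*I*pi/7)) + (exp(2*I*pi/7)) + (exp(-2*I*pi/7)) + (exp(-6*I*pi/7)) + (exp(4*I*pi/7))] = 0/7 = 0
  <chi_4*chi_5, chi_5> = (1/7)[1*(1)*conj(1) + 1*(exp(4*I*pi/7))*conj(exp(-4*I*pi/7)) + 1*(exp(-6*I*pi/7))*conj(exp(6*I*pi/7)) + 1*(exp(-2*I*pi/7))*conj(exp(2*I*pi/7)) + 1*(exp(2*I*pi/7))*conj(exp(-2*I*pi/7)) + 1*(exp(6*I*pi/7))*conj(exp(-6*I*pi/7)) + 1*(exp(-4*I*pi/7))*conj(exp(4*I*pi/7))]
      = (1/7)[(1) + (exp(-6*I*pi/7)) + (exp(2*I*pi/7)) + (exp(-4*I*pi/7)) + (exp(4*I*pi/7)) + (exp(-2*I*pi/7)) + (exp(6*I*pi/7))] = 0/7 = 0
  <chi_4*chi_5, chi_6> = (1/7)[1*(1)*conj(1) + 1*(exp(4*I*pi/7))*conj(exp(-2*I*pi/7)) + 1*(exp(-6*I*pi/7))*conj(exp(-4*I*pi/7)) + 1*(exp(-2*I*pi/7))*conj(exp(-6*I*pi/7)) + 1*(exp(2*I*pi/7))*conj(exp(6*I*pi/7)) + 1*(exp(6*I*pi/7))*conj(exp(4*I*pi/7)) + 1*(exp(-4*I*pi/7))*conj(exp(2*I*pi/7))]
      = (1/7)[(1) + (exp(6*I*pi/7)) + (exp(-2*I*pi/7)) + (exp(4*I*pi/7)) + (exp(-4*I*pi/7)) + (exp(2*I*pi/7)) + (exp(-6*I*pi/7))] = 0/7 = 0
(Exp terms are combined using exp(i*s)*conj(exp(i*t)) = exp(i*(s-t)), and sums of them are collapsed using the identity that for every m > 1 the m distinct m-th roots of unity sum to 0, e.g. 1 + exp(2*I*pi/3) + exp(-2*I*pi/3) = 0.)
Hence the multiplicities are chi_2: 1. Dimension check: dim(chi_4)*dim(chi_5) = 1*1 = 1 and sum (mult * dim) = 1*1 = 1.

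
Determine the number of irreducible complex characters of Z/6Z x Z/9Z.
54

Justification: The number of irreducible complex representations of a finite group equals its number of conjugacy classes. Z/6Z x Z/9Z is abelian of order 54, so every element is its own conjugacy class: 54 classes, so Z/6Z x Z/9Z (order 54) has exactly 54 irreducible complex representations.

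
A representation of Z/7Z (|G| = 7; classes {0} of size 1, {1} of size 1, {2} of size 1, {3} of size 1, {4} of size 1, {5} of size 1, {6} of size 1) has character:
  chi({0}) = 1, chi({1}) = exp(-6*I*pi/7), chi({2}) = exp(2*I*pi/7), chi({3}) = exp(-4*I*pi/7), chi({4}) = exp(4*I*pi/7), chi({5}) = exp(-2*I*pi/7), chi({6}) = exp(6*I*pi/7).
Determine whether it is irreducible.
Irreducible: <chi, chi> = 1.

Reasoning: <chi, chi> = (1/|G|) sum_C |C| * |chi(C)|^2 = (1/7)[1*|1|^2 + 1*|exp(-6*I*pi/7)|^2 + 1*|exp(2*I*pi/7)|^2 + 1*|exp(-4*I*pi/7)|^2 + 1*|exp(4*I*pi/7)|^2 + 1*|exp(-2*I*pi/7)|^2 + 1*|exp(6*I*pi/7)|^2]
  = (1/7)[(1) + (1) + (1) + (1) + (1) + (1) + (1)] = 7/7 = 1.
(Exp terms are combined using exp(i*s)*conj(exp(i*t)) = exp(i*(s-t)), and sums of them are collapsed using the identity that for every m > 1 the m distinct m-th roots of unity sum to 0, e.g. 1 + exp(2*I*pi/3) + exp(-2*I*pi/3) = 0.)
A character is irreducible iff <chi, chi> = 1, so this representation is irreducible.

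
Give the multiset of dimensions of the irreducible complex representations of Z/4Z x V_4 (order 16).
Dimensions: 1, 1, 1, 1, 1, 1, 1, 1, 1, 1, 1, 1, 1, 1, 1, 1

Proof sketch: There are 16 irreducibles (= number of conjugacy classes). Their dimensions d_i satisfy sum d_i^2 = |G| = 16: 1 + 1 + 1 + 1 + 1 + 1 + 1 + 1 + 1 + 1 + 1 + 1 + 1 + 1 + 1 + 1 = 16. (For the product with Z/4Z: each of the 4 1-dim characters of Z/4Z tensors with each irrep of V_4, giving 4 copies of each V_4-dimension.)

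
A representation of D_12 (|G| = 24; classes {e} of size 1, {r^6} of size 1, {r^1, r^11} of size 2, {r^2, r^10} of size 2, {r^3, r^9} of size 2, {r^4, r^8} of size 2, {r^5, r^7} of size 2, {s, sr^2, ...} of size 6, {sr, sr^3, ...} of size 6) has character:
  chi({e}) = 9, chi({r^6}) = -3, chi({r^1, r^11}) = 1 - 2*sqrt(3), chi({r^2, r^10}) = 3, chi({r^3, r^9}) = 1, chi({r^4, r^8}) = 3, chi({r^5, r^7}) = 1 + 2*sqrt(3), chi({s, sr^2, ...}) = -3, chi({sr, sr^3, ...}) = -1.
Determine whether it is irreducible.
Not irreducible (reducible): <chi, chi> = 10 > 1.

Argument: <chi, chi> = (1/|G|) sum_C |C| * |chi(C)|^2 = (1/24)[1*|9|^2 + 1*|-3|^2 + 2*|1 - 2*sqrt(3)|^2 + 2*|3|^2 + 2*|1|^2 + 2*|3|^2 + 2*|1 + 2*sqrt(3)|^2 + 6*|-3|^2 + 6*|-1|^2]
  = (1/24)[(81) + (9) + (26 - 8*sqrt(3)) + (18) + (2) + (18) + (8*sqrt(3) + 26) + (54) + (6)] = 240/24 = 10.
A character is irreducible iff <chi, chi> = 1, so this representation is reducible.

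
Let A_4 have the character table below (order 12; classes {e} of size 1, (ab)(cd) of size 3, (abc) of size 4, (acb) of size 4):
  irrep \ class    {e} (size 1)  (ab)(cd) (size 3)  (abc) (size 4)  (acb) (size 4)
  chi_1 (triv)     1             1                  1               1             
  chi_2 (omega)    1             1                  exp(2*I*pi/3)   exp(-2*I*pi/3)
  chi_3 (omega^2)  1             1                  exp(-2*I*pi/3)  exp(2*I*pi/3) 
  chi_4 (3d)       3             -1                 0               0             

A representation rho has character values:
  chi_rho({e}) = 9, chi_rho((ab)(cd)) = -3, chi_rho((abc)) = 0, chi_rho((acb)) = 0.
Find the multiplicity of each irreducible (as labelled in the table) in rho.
Multiplicities: chi_1: 0, chi_2: 0, chi_3: 0, chi_4: 3.

Explanation: Use <chi_rho, chi> = (1/|G|) sum_C |C| * chi_rho(C) * conj(chi(C)) with |G| = 12 for each irreducible chi in the table:
  <chi_rho, chi_1> = (1/12)[1*(9)*conj(1) + 3*(-3)*conj(1) + 4*(0)*conj(1) + 4*(0)*conj(1)]
      = (1/12)[(9) + (-9) + (0) + (0)] = 0/12 = 0
  <chi_rho, chi_2> = (1/12)[1*(9)*conj(1) + 3*(-3)*conj(1) + 4*(0)*conj(exp(2*I*pi/3)) + 4*(0)*conj(exp(-2*I*pi/3))]
      = (1/12)[(9) + (-9) + (0) + (0)] = 0/12 = 0
  <chi_rho, chi_3> = (1/12)[1*(9)*conj(1) + 3*(-3)*conj(1) + 4*(0)*conj(exp(-2*I*pi/3)) + 4*(0)*conj(exp(2*I*pi/3))]
      = (1/12)[(9) + (-9) + (0) + (0)] = 0/12 = 0
  <chi_rho, chi_4> = (1/12)[1*(9)*conj(3) + 3*(-3)*conj(-1) + 4*(0)*conj(0) + 4*(0)*conj(0)]
      = (1/12)[(27) + (9) + (0) + (0)] = 36/12 = 3
(Exp terms are combined using exp(i*s)*conj(exp(i*t)) = exp(i*(s-t)), and sums of them are collapsed using the identity that for every m > 1 the m distinct m-th roots of unity sum to 0, e.g. 1 + exp(2*I*pi/3) + exp(-2*I*pi/3) = 0.)
Dimension check: dim(rho) = sum (mult * dim) = 0*1 + 0*1 + 0*1 + 3*3 = 9 = chi_rho(e) = 9.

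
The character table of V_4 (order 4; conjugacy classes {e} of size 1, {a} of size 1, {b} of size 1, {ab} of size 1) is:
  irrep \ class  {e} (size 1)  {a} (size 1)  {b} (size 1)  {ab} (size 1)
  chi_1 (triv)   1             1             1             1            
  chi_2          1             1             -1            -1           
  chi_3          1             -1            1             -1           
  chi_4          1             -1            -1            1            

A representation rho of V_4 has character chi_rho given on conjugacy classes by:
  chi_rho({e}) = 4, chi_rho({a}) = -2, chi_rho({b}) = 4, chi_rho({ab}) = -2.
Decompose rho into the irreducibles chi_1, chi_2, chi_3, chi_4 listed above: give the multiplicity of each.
Multiplicities: chi_1: 1, chi_2: 0, chi_3: 3, chi_4: 0.

Explanation: Use <chi_rho, chi> = (1/|G|) sum_C |C| * chi_rho(C) * conj(chi(C)) with |G| = 4 for each irreducible chi in the table:
  <chi_rho, chi_1> = (1/4)[1*(4)*conj(1) + 1*(-2)*conj(1) + 1*(4)*conj(1) + 1*(-2)*conj(1)]
      = (1/4)[(4) + (-2) + (4) + (-2)] = 4/4 = 1
  <chi_rho, chi_2> = (1/4)[1*(4)*conj(1) + 1*(-2)*conj(1) + 1*(4)*conj(-1) + 1*(-2)*conj(-1)]
      = (1/4)[(4) + (-2) + (-4) + (2)] = 0/4 = 0
  <chi_rho, chi_3> = (1/4)[1*(4)*conj(1) + 1*(-2)*conj(-1) + 1*(4)*conj(1) + 1*(-2)*conj(-1)]
      = (1/4)[(4) + (2) + (4) + (2)] = 12/4 = 3
  <chi_rho, chi_4> = (1/4)[1*(4)*conj(1) + 1*(-2)*conj(-1) + 1*(4)*conj(-1) + 1*(-2)*conj(1)]
      = (1/4)[(4) + (2) + (-4) + (-2)] = 0/4 = 0
Dimension check: dim(rho) = sum (mult * dim) = 1*1 + 0*1 + 3*1 + 0*1 = 4 = chi_rho(e) = 4.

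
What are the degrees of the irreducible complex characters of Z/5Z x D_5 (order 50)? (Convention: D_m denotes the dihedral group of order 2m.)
Dimensions: 1, 1, 1, 1, 1, 1, 1, 1, 1, 1, 2, 2, 2, 2, 2, 2, 2, 2, 2, 2

Working: There are 20 irreducibles (= number of conjugacy classes). Their dimensions d_i satisfy sum d_i^2 = |G| = 50: 1 + 1 + 1 + 1 + 1 + 1 + 1 + 1 + 1 + 1 + 4 + 4 + 4 + 4 + 4 + 4 + 4 + 4 + 4 + 4 = 50. (For the product with Z/5Z: each of the 5 1-dim characters of Z/5Z tensors with each irrep of D_5, giving 5 copies of each D_5-dimension.)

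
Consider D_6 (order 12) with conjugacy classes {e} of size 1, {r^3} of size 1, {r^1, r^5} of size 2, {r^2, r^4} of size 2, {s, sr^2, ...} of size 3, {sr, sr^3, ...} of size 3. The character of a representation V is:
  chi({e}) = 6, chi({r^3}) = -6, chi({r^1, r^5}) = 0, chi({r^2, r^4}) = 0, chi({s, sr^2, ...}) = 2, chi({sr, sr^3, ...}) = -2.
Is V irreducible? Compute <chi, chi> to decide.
Not irreducible (reducible): <chi, chi> = 8 > 1.

<chi, chi> = (1/|G|) sum_C |C| * |chi(C)|^2 = (1/12)[1*|6|^2 + 1*|-6|^2 + 2*|0|^2 + 2*|0|^2 + 3*|2|^2 + 3*|-2|^2]
  = (1/12)[(36) + (36) + (0) + (0) + (12) + (12)] = 96/12 = 8.
A character is irreducible iff <chi, chi> = 1, so this representation is reducible.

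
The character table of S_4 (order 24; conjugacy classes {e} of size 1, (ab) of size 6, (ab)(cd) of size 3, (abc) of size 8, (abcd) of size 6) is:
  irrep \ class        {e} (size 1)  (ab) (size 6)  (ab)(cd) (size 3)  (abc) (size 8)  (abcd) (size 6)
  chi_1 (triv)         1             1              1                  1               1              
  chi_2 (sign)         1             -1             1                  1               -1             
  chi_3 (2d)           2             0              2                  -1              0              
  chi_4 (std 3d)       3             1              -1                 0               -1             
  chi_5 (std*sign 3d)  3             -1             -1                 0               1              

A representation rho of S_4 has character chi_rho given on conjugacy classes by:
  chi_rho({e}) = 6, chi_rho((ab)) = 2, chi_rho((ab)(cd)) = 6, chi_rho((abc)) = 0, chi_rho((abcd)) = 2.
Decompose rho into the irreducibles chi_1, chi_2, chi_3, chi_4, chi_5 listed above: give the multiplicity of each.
Multiplicities: chi_1: 2, chi_2: 0, chi_3: 2, chi_4: 0, chi_5: 0.

Working: Use <chi_rho, chi> = (1/|G|) sum_C |C| * chi_rho(C) * conj(chi(C)) with |G| = 24 for each irreducible chi in the table:
  <chi_rho, chi_1> = (1/24)[1*(6)*conj(1) + 6*(2)*conj(1) + 3*(6)*conj(1) + 8*(0)*conj(1) + 6*(2)*conj(1)]
      = (1/24)[(6) + (12) + (18) + (0) + (12)] = 48/24 = 2
  <chi_rho, chi_2> = (1/24)[1*(6)*conj(1) + 6*(2)*conj(-1) + 3*(6)*conj(1) + 8*(0)*conj(1) + 6*(2)*conj(-1)]
      = (1/24)[(6) + (-12) + (18) + (0) + (-12)] = 0/24 = 0
  <chi_rho, chi_3> = (1/24)[1*(6)*conj(2) + 6*(2)*conj(0) + 3*(6)*conj(2) + 8*(0)*conj(-1) + 6*(2)*conj(0)]
      = (1/24)[(12) + (0) + (36) + (0) + (0)] = 48/24 = 2
  <chi_rho, chi_4> = (1/24)[1*(6)*conj(3) + 6*(2)*conj(1) + 3*(6)*conj(-1) + 8*(0)*conj(0) + 6*(2)*conj(-1)]
      = (1/24)[(18) + (12) + (-18) + (0) + (-12)] = 0/24 = 0
  <chi_rho, chi_5> = (1/24)[1*(6)*conj(3) + 6*(2)*conj(-1) + 3*(6)*conj(-1) + 8*(0)*conj(0) + 6*(2)*conj(1)]
      = (1/24)[(18) + (-12) + (-18) + (0) + (12)] = 0/24 = 0
Dimension check: dim(rho) = sum (mult * dim) = 2*1 + 0*1 + 2*2 + 0*3 + 0*3 = 6 = chi_rho(e) = 6.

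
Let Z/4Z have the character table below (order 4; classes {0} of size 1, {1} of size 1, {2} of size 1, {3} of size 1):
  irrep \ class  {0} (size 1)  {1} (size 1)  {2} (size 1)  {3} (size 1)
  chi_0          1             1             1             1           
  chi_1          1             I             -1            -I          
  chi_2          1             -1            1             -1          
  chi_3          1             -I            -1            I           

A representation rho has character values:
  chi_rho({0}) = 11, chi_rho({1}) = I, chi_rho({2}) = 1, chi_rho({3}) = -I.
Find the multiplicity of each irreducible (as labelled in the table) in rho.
Multiplicities: chi_0: 3, chi_1: 3, chi_2: 3, chi_3: 2.

Working: Use <chi_rho, chi> = (1/|G|) sum_C |C| * chi_rho(C) * conj(chi(C)) with |G| = 4 for each irreducible chi in the table:
  <chi_rho, chi_0> = (1/4)[1*(11)*conj(1) + 1*(I)*conj(1) + 1*(1)*conj(1) + 1*(-I)*conj(1)]
      = (1/4)[(11) + (I) + (1) + (-I)] = 12/4 = 3
  <chi_rho, chi_1> = (1/4)[1*(11)*conj(1) + 1*(I)*conj(I) + 1*(1)*conj(-1) + 1*(-I)*conj(-I)]
      = (1/4)[(11) + (1) + (-1) + (1)] = 12/4 = 3
  <chi_rho, chi_2> = (1/4)[1*(11)*conj(1) + 1*(I)*conj(-1) + 1*(1)*conj(1) + 1*(-I)*conj(-1)]
      = (1/4)[(11) + (-I) + (1) + (I)] = 12/4 = 3
  <chi_rho, chi_3> = (1/4)[1*(11)*conj(1) + 1*(I)*conj(-I) + 1*(1)*conj(-1) + 1*(-I)*conj(I)]
      = (1/4)[(11) + (-1) + (-1) + (-1)] = 8/4 = 2
(Exp terms are combined using exp(i*s)*conj(exp(i*t)) = exp(i*(s-t)), and sums of them are collapsed using the identity that for every m > 1 the m distinct m-th roots of unity sum to 0, e.g. 1 + exp(2*I*pi/3) + exp(-2*I*pi/3) = 0.)
Dimension check: dim(rho) = sum (mult * dim) = 3*1 + 3*1 + 3*1 + 2*1 = 11 = chi_rho(e) = 11.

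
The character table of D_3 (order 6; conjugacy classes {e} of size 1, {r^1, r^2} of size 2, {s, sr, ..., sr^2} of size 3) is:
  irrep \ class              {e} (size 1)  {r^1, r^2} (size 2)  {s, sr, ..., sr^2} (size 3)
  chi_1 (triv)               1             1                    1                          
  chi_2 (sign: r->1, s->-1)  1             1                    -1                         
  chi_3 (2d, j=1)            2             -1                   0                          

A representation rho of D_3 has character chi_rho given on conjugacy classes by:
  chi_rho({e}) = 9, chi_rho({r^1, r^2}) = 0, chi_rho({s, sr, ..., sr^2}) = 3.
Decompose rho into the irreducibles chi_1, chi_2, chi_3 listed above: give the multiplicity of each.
Multiplicities: chi_1: 3, chi_2: 0, chi_3: 3.

Argument: Use <chi_rho, chi> = (1/|G|) sum_C |C| * chi_rho(C) * conj(chi(C)) with |G| = 6 for each irreducible chi in the table:
  <chi_rho, chi_1> = (1/6)[1*(9)*conj(1) + 2*(0)*conj(1) + 3*(3)*conj(1)]
      = (1/6)[(9) + (0) + (9)] = 18/6 = 3
  <chi_rho, chi_2> = (1/6)[1*(9)*conj(1) + 2*(0)*conj(1) + 3*(3)*conj(-1)]
      = (1/6)[(9) + (0) + (-9)] = 0/6 = 0
  <chi_rho, chi_3> = (1/6)[1*(9)*conj(2) + 2*(0)*conj(-1) + 3*(3)*conj(0)]
      = (1/6)[(18) + (0) + (0)] = 18/6 = 3
Dimension check: dim(rho) = sum (mult * dim) = 3*1 + 0*1 + 3*2 = 9 = chi_rho(e) = 9.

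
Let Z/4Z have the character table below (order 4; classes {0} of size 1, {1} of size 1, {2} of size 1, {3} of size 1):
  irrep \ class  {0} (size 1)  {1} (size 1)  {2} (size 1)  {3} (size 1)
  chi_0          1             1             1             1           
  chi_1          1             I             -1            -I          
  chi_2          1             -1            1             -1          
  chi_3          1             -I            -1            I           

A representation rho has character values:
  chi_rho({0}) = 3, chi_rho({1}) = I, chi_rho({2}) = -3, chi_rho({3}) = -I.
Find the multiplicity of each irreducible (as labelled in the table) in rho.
Multiplicities: chi_0: 0, chi_1: 2, chi_2: 0, chi_3: 1.

Why: Use <chi_rho, chi> = (1/|G|) sum_C |C| * chi_rho(C) * conj(chi(C)) with |G| = 4 for each irreducible chi in the table:
  <chi_rho, chi_0> = (1/4)[1*(3)*conj(1) + 1*(I)*conj(1) + 1*(-3)*conj(1) + 1*(-I)*conj(1)]
      = (1/4)[(3) + (I) + (-3) + (-I)] = 0/4 = 0
  <chi_rho, chi_1> = (1/4)[1*(3)*conj(1) + 1*(I)*conj(I) + 1*(-3)*conj(-1) + 1*(-I)*conj(-I)]
      = (1/4)[(3) + (1) + (3) + (1)] = 8/4 = 2
  <chi_rho, chi_2> = (1/4)[1*(3)*conj(1) + 1*(I)*conj(-1) + 1*(-3)*conj(1) + 1*(-I)*conj(-1)]
      = (1/4)[(3) + (-I) + (-3) + (I)] = 0/4 = 0
  <chi_rho, chi_3> = (1/4)[1*(3)*conj(1) + 1*(I)*conj(-I) + 1*(-3)*conj(-1) + 1*(-I)*conj(I)]
      = (1/4)[(3) + (-1) + (3) + (-1)] = 4/4 = 1
(Exp terms are combined using exp(i*s)*conj(exp(i*t)) = exp(i*(s-t)), and sums of them are collapsed using the identity that for every m > 1 the m distinct m-th roots of unity sum to 0, e.g. 1 + exp(2*I*pi/3) + exp(-2*I*pi/3) = 0.)
Dimension check: dim(rho) = sum (mult * dim) = 0*1 + 2*1 + 0*1 + 1*1 = 3 = chi_rho(e) = 3.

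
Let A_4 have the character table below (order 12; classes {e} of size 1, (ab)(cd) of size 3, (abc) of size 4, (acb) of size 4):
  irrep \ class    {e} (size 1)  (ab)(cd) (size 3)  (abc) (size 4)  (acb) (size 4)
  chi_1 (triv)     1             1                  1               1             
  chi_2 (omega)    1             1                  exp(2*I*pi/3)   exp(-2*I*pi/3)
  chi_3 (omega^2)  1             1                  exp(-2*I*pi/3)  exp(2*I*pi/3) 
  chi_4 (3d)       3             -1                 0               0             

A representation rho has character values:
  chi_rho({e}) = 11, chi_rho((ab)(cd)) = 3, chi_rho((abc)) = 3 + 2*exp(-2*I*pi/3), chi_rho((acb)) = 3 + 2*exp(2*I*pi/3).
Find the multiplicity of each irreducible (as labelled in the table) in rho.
Multiplicities: chi_1: 3, chi_2: 0, chi_3: 2, chi_4: 2.

Details: Use <chi_rho, chi> = (1/|G|) sum_C |C| * chi_rho(C) * conj(chi(C)) with |G| = 12 for each irreducible chi in the table:
  <chi_rho, chi_1> = (1/12)[1*(11)*conj(1) + 3*(3)*conj(1) + 4*(3 + 2*exp(-2*I*pi/3))*conj(1) + 4*(3 + 2*exp(2*I*pi/3))*conj(1)]
      = (1/12)[(11) + (9) + (12 + 8*exp(-2*I*pi/3)) + (12 + 8*exp(2*I*pi/3))] = 36/12 = 3
  <chi_rho, chi_2> = (1/12)[1*(11)*conj(1) + 3*(3)*conj(1) + 4*(3 + 2*exp(-2*I*pi/3))*conj(exp(2*I*pi/3)) + 4*(3 + 2*exp(2*I*pi/3))*conj(exp(-2*I*pi/3))]
      = (1/12)[(11) + (9) + (12*exp(-2*I*pi/3) + 8*exp(2*I*pi/3)) + (8*exp(-2*I*pi/3) + 12*exp(2*I*pi/3))] = 0/12 = 0
  <chi_rho, chi_3> = (1/12)[1*(11)*conj(1) + 3*(3)*conj(1) + 4*(3 + 2*exp(-2*I*pi/3))*conj(exp(-2*I*pi/3)) + 4*(3 + 2*exp(2*I*pi/3))*conj(exp(2*I*pi/3))]
      = (1/12)[(11) + (9) + (8 + 12*exp(2*I*pi/3)) + (8 + 12*exp(-2*I*pi/3))] = 24/12 = 2
  <chi_rho, chi_4> = (1/12)[1*(11)*conj(3) + 3*(3)*conj(-1) + 4*(3 + 2*exp(-2*I*pi/3))*conj(0) + 4*(3 + 2*exp(2*I*pi/3))*conj(0)]
      = (1/12)[(33) + (-9) + (0) + (0)] = 24/12 = 2
(Exp terms are combined using exp(i*s)*conj(exp(i*t)) = exp(i*(s-t)), and sums of them are collapsed using the identity that for every m > 1 the m distinct m-th roots of unity sum to 0, e.g. 1 + exp(2*I*pi/3) + exp(-2*I*pi/3) = 0.)
Dimension check: dim(rho) = sum (mult * dim) = 3*1 + 0*1 + 2*1 + 2*3 = 11 = chi_rho(e) = 11.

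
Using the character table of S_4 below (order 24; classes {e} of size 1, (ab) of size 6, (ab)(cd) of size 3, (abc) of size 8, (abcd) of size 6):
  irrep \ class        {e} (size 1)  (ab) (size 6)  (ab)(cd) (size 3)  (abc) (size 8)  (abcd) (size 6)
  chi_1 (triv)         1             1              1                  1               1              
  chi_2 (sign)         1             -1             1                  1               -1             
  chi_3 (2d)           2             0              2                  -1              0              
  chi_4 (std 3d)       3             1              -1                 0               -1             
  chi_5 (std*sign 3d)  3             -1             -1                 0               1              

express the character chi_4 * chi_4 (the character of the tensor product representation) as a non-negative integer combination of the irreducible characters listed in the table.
chi_4 tensor chi_4 = chi_1 + chi_3 + chi_4 + chi_5 (all other irreducibles have multiplicity 0).

Why: The character of a tensor product is the pointwise product (chi_4 * chi_4)(C) = chi_4(C) * chi_4(C):
  {e}: (3)*(3), (ab): (1)*(1), (ab)(cd): (-1)*(-1), (abc): (0)*(0), (abcd): (-1)*(-1)
so (chi_4 * chi_4) takes values
  {e} -> 9, (ab) -> 1, (ab)(cd) -> 1, (abc) -> 0, (abcd) -> 1.
Now take the inner product of this character with each irreducible chi from the table, <chi_4*chi_4, chi> = (1/24) sum_C |C| (chi_4*chi_4)(C) conj(chi(C)):
  <chi_4*chi_4, chi_1> = (1/24)[1*(9)*conj(1) + 6*(1)*conj(1) + 3*(1)*conj(1) + 8*(0)*conj(1) + 6*(1)*conj(1)]
      = (1/24)[(9) + (6) + (3) + (0) + (6)] = 24/24 = 1
  <chi_4*chi_4, chi_2> = (1/24)[1*(9)*conj(1) + 6*(1)*conj(-1) + 3*(1)*conj(1) + 8*(0)*conj(1) + 6*(1)*conj(-1)]
      = (1/24)[(9) + (-6) + (3) + (0) + (-6)] = 0/24 = 0
  <chi_4*chi_4, chi_3> = (1/24)[1*(9)*conj(2) + 6*(1)*conj(0) + 3*(1)*conj(2) + 8*(0)*conj(-1) + 6*(1)*conj(0)]
      = (1/24)[(18) + (0) + (6) + (0) + (0)] = 24/24 = 1
  <chi_4*chi_4, chi_4> = (1/24)[1*(9)*conj(3) + 6*(1)*conj(1) + 3*(1)*conj(-1) + 8*(0)*conj(0) + 6*(1)*conj(-1)]
      = (1/24)[(27) + (6) + (-3) + (0) + (-6)] = 24/24 = 1
  <chi_4*chi_4, chi_5> = (1/24)[1*(9)*conj(3) + 6*(1)*conj(-1) + 3*(1)*conj(-1) + 8*(0)*conj(0) + 6*(1)*conj(1)]
      = (1/24)[(27) + (-6) + (-3) + (0) + (6)] = 24/24 = 1
Hence the multiplicities are chi_1: 1, chi_3: 1, chi_4: 1, chi_5: 1. Dimension check: dim(chi_4)*dim(chi_4) = 3*3 = 9 and sum (mult * dim) = 1*1 + 1*2 + 1*3 + 1*3 = 9.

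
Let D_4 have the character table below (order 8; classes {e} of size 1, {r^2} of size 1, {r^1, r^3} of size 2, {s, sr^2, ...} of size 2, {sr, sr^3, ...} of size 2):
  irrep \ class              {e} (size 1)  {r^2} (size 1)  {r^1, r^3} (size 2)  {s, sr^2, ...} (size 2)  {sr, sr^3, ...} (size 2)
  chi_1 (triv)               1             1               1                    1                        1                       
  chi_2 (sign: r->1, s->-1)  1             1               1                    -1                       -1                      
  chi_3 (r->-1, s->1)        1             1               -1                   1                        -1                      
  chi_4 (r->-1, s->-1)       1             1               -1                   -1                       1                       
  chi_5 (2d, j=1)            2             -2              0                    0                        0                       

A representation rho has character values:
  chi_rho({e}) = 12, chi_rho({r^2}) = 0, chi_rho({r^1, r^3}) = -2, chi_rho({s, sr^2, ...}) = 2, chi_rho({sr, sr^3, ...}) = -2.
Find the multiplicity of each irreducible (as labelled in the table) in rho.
Multiplicities: chi_1: 1, chi_2: 1, chi_3: 3, chi_4: 1, chi_5: 3.

Proof sketch: Use <chi_rho, chi> = (1/|G|) sum_C |C| * chi_rho(C) * conj(chi(C)) with |G| = 8 for each irreducible chi in the table:
  <chi_rho, chi_1> = (1/8)[1*(12)*conj(1) + 1*(0)*conj(1) + 2*(-2)*conj(1) + 2*(2)*conj(1) + 2*(-2)*conj(1)]
      = (1/8)[(12) + (0) + (-4) + (4) + (-4)] = 8/8 = 1
  <chi_rho, chi_2> = (1/8)[1*(12)*conj(1) + 1*(0)*conj(1) + 2*(-2)*conj(1) + 2*(2)*conj(-1) + 2*(-2)*conj(-1)]
      = (1/8)[(12) + (0) + (-4) + (-4) + (4)] = 8/8 = 1
  <chi_rho, chi_3> = (1/8)[1*(12)*conj(1) + 1*(0)*conj(1) + 2*(-2)*conj(-1) + 2*(2)*conj(1) + 2*(-2)*conj(-1)]
      = (1/8)[(12) + (0) + (4) + (4) + (4)] = 24/8 = 3
  <chi_rho, chi_4> = (1/8)[1*(12)*conj(1) + 1*(0)*conj(1) + 2*(-2)*conj(-1) + 2*(2)*conj(-1) + 2*(-2)*conj(1)]
      = (1/8)[(12) + (0) + (4) + (-4) + (-4)] = 8/8 = 1
  <chi_rho, chi_5> = (1/8)[1*(12)*conj(2) + 1*(0)*conj(-2) + 2*(-2)*conj(0) + 2*(2)*conj(0) + 2*(-2)*conj(0)]
      = (1/8)[(24) + (0) + (0) + (0) + (0)] = 24/8 = 3
Dimension check: dim(rho) = sum (mult * dim) = 1*1 + 1*1 + 3*1 + 1*1 + 3*2 = 12 = chi_rho(e) = 12.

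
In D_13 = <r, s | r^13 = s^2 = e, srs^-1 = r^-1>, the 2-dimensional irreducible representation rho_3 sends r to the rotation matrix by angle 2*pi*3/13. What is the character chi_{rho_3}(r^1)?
chi_{rho_3}(r^1) = 2*cos(2*pi*3*1/13) = 2*cos(6*pi/13)

Solution. rho_3(r^1) is rotation by angle 2*pi*3*1/13, whose trace is 2*cos(2*pi*3*1/13) = 2*cos(6*pi/13).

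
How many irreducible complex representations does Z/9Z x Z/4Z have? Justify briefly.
36

Argument: The number of irreducible complex representations of a finite group equals its number of conjugacy classes. Z/9Z x Z/4Z is abelian of order 36, so every element is its own conjugacy class: 36 classes, so Z/9Z x Z/4Z (order 36) has exactly 36 irreducible complex representations.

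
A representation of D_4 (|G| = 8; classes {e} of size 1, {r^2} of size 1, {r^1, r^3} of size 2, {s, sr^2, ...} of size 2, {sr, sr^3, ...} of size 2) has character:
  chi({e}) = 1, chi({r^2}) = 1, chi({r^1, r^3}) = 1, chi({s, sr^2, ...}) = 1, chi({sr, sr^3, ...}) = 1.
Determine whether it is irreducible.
Irreducible: <chi, chi> = 1.

Working: <chi, chi> = (1/|G|) sum_C |C| * |chi(C)|^2 = (1/8)[1*|1|^2 + 1*|1|^2 + 2*|1|^2 + 2*|1|^2 + 2*|1|^2]
  = (1/8)[(1) + (1) + (2) + (2) + (2)] = 8/8 = 1.
A character is irreducible iff <chi, chi> = 1, so this representation is irreducible.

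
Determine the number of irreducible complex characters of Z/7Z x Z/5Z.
35

Argument: The number of irreducible complex representations of a finite group equals its number of conjugacy classes. Z/7Z x Z/5Z is abelian of order 35, so every element is its own conjugacy class: 35 classes, so Z/7Z x Z/5Z (order 35) has exactly 35 irreducible complex representations.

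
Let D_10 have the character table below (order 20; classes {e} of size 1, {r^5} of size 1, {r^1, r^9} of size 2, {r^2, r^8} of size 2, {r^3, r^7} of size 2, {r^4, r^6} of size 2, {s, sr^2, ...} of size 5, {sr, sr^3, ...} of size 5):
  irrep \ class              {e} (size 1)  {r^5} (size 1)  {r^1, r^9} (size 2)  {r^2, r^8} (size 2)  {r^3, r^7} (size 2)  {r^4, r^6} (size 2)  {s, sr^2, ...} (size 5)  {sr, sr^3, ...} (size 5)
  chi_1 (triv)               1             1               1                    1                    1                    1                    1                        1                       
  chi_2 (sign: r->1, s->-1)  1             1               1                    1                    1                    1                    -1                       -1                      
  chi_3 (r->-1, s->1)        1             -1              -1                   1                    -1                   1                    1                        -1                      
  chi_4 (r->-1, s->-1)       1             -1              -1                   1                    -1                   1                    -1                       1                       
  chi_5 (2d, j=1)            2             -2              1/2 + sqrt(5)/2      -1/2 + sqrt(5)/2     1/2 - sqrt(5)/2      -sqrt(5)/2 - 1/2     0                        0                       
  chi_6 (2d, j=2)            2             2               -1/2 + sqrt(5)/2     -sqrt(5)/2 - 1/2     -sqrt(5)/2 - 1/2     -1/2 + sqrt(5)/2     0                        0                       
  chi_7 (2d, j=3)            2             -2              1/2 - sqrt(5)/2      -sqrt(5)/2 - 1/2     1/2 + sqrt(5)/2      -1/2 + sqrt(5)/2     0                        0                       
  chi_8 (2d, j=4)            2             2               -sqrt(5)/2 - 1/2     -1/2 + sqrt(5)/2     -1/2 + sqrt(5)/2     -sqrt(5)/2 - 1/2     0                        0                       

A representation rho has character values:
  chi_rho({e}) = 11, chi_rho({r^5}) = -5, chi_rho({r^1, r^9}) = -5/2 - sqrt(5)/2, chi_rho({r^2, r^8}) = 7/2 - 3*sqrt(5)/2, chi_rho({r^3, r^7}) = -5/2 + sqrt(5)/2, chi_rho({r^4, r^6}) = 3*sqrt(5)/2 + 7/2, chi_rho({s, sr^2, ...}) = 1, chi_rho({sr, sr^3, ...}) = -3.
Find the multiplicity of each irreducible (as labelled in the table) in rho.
Multiplicities: chi_1: 0, chi_2: 1, chi_3: 3, chi_4: 1, chi_5: 0, chi_6: 1, chi_7: 2, chi_8: 0.

Working: Use <chi_rho, chi> = (1/|G|) sum_C |C| * chi_rho(C) * conj(chi(C)) with |G| = 20 for each irreducible chi in the table:
  <chi_rho, chi_1> = (1/20)[1*(11)*conj(1) + 1*(-5)*conj(1) + 2*(-5/2 - sqrt(5)/2)*conj(1) + 2*(7/2 - 3*sqrt(5)/2)*conj(1) + 2*(-5/2 + sqrt(5)/2)*conj(1) + 2*(3*sqrt(5)/2 + 7/2)*conj(1) + 5*(1)*conj(1) + 5*(-3)*conj(1)]
      = (1/20)[(11) + (-5) + (-5 - sqrt(5)) + (7 - 3*sqrt(5)) + (-5 + sqrt(5)) + (3*sqrt(5) + 7) + (5) + (-15)] = 0/20 = 0
  <chi_rho, chi_2> = (1/20)[1*(11)*conj(1) + 1*(-5)*conj(1) + 2*(-5/2 - sqrt(5)/2)*conj(1) + 2*(7/2 - 3*sqrt(5)/2)*conj(1) + 2*(-5/2 + sqrt(5)/2)*conj(1) + 2*(3*sqrt(5)/2 + 7/2)*conj(1) + 5*(1)*conj(-1) + 5*(-3)*conj(-1)]
      = (1/20)[(11) + (-5) + (-5 - sqrt(5)) + (7 - 3*sqrt(5)) + (-5 + sqrt(5)) + (3*sqrt(5) + 7) + (-5) + (15)] = 20/20 = 1
  <chi_rho, chi_3> = (1/20)[1*(11)*conj(1) + 1*(-5)*conj(-1) + 2*(-5/2 - sqrt(5)/2)*conj(-1) + 2*(7/2 - 3*sqrt(5)/2)*conj(1) + 2*(-5/2 + sqrt(5)/2)*conj(-1) + 2*(3*sqrt(5)/2 + 7/2)*conj(1) + 5*(1)*conj(1) + 5*(-3)*conj(-1)]
      = (1/20)[(11) + (5) + (sqrt(5) + 5) + (7 - 3*sqrt(5)) + (5 - sqrt(5)) + (3*sqrt(5) + 7) + (5) + (15)] = 60/20 = 3
  <chi_rho, chi_4> = (1/20)[1*(11)*conj(1) + 1*(-5)*conj(-1) + 2*(-5/2 - sqrt(5)/2)*conj(-1) + 2*(7/2 - 3*sqrt(5)/2)*conj(1) + 2*(-5/2 + sqrt(5)/2)*conj(-1) + 2*(3*sqrt(5)/2 + 7/2)*conj(1) + 5*(1)*conj(-1) + 5*(-3)*conj(1)]
      = (1/20)[(11) + (5) + (sqrt(5) + 5) + (7 - 3*sqrt(5)) + (5 - sqrt(5)) + (3*sqrt(5) + 7) + (-5) + (-15)] = 20/20 = 1
  <chi_rho, chi_5> = (1/20)[1*(11)*conj(2) + 1*(-5)*conj(-2) + 2*(-5/2 - sqrt(5)/2)*conj(1/2 + sqrt(5)/2) + 2*(7/2 - 3*sqrt(5)/2)*conj(-1/2 + sqrt(5)/2) + 2*(-5/2 + sqrt(5)/2)*conj(1/2 - sqrt(5)/2) + 2*(3*sqrt(5)/2 + 7/2)*conj(-sqrt(5)/2 - 1/2) + 5*(1)*conj(0) + 5*(-3)*conj(0)]
      = (1/20)[(22) + (10) + (-3*sqrt(5) - 5) + (-11 + 5*sqrt(5)) + (-5 + 3*sqrt(5)) + (-5*sqrt(5) - 11) + (0) + (0)] = 0/20 = 0
  <chi_rho, chi_6> = (1/20)[1*(11)*conj(2) + 1*(-5)*conj(2) + 2*(-5/2 - sqrt(5)/2)*conj(-1/2 + sqrt(5)/2) + 2*(7/2 - 3*sqrt(5)/2)*conj(-sqrt(5)/2 - 1/2) + 2*(-5/2 + sqrt(5)/2)*conj(-sqrt(5)/2 - 1/2) + 2*(3*sqrt(5)/2 + 7/2)*conj(-1/2 + sqrt(5)/2) + 5*(1)*conj(0) + 5*(-3)*conj(0)]
      = (1/20)[(22) + (-10) + (-2*sqrt(5)) + (4 - 2*sqrt(5)) + (2*sqrt(5)) + (4 + 2*sqrt(5)) + (0) + (0)] = 20/20 = 1
  <chi_rho, chi_7> = (1/20)[1*(11)*conj(2) + 1*(-5)*conj(-2) + 2*(-5/2 - sqrt(5)/2)*conj(1/2 - sqrt(5)/2) + 2*(7/2 - 3*sqrt(5)/2)*conj(-sqrt(5)/2 - 1/2) + 2*(-5/2 + sqrt(5)/2)*conj(1/2 + sqrt(5)/2) + 2*(3*sqrt(5)/2 + 7/2)*conj(-1/2 + sqrt(5)/2) + 5*(1)*conj(0) + 5*(-3)*conj(0)]
      = (1/20)[(22) + (10) + (2*sqrt(5)) + (4 - 2*sqrt(5)) + (-2*sqrt(5)) + (4 + 2*sqrt(5)) + (0) + (0)] = 40/20 = 2
  <chi_rho, chi_8> = (1/20)[1*(11)*conj(2) + 1*(-5)*conj(2) + 2*(-5/2 - sqrt(5)/2)*conj(-sqrt(5)/2 - 1/2) + 2*(7/2 - 3*sqrt(5)/2)*conj(-1/2 + sqrt(5)/2) + 2*(-5/2 + sqrt(5)/2)*conj(-1/2 + sqrt(5)/2) + 2*(3*sqrt(5)/2 + 7/2)*conj(-sqrt(5)/2 - 1/2) + 5*(1)*conj(0) + 5*(-3)*conj(0)]
      = (1/20)[(22) + (-10) + (5 + 3*sqrt(5)) + (-11 + 5*sqrt(5)) + (5 - 3*sqrt(5)) + (-5*sqrt(5) - 11) + (0) + (0)] = 0/20 = 0
Dimension check: dim(rho) = sum (mult * dim) = 0*1 + 1*1 + 3*1 + 1*1 + 0*2 + 1*2 + 2*2 + 0*2 = 11 = chi_rho(e) = 11.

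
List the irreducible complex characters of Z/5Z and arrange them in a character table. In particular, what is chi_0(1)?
Character table of Z/5Z (irreps indexed chi_0,...,chi_4 with chi_k(m) = zeta_5^(k*m), zeta_5 = exp(2*pi*i/5)):
  irrep \ class  {0} (size 1)  {1} (size 1)    {2} (size 1)    {3} (size 1)    {4} (size 1)  
  chi_0          1             1               1               1               1             
  chi_1          1             exp(2*I*pi/5)   exp(4*I*pi/5)   exp(-4*I*pi/5)  exp(-2*I*pi/5)
  chi_2          1             exp(4*I*pi/5)   exp(-2*I*pi/5)  exp(2*I*pi/5)   exp(-4*I*pi/5)
  chi_3          1             exp(-4*I*pi/5)  exp(2*I*pi/5)   exp(-2*I*pi/5)  exp(4*I*pi/5) 
  chi_4          1             exp(-2*I*pi/5)  exp(-4*I*pi/5)  exp(4*I*pi/5)   exp(2*I*pi/5) 

Spot check: chi_0(1) = zeta_5^(0*1) = zeta_5^0 = 1.

Why: Z/5Z is abelian, so all 5 irreducible complex representations are 1-dimensional. They are given by chi_k(m) = zeta_5^(k*m) for k = 0,...,4. Row orthogonality: sum_m chi_k(m) conj(chi_l(m)) = 5 * [k = l].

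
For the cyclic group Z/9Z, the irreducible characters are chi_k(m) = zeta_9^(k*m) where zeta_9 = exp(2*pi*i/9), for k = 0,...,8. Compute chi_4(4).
chi_4(4) = zeta_9^16 = exp(-4*I*pi/9)

Explanation: chi_4(4) = zeta_9^(4*4) = zeta_9^16. Since zeta_9^9 = 1, this equals zeta_9^7 = exp(2*pi*i*7/9) = exp(-4*I*pi/9).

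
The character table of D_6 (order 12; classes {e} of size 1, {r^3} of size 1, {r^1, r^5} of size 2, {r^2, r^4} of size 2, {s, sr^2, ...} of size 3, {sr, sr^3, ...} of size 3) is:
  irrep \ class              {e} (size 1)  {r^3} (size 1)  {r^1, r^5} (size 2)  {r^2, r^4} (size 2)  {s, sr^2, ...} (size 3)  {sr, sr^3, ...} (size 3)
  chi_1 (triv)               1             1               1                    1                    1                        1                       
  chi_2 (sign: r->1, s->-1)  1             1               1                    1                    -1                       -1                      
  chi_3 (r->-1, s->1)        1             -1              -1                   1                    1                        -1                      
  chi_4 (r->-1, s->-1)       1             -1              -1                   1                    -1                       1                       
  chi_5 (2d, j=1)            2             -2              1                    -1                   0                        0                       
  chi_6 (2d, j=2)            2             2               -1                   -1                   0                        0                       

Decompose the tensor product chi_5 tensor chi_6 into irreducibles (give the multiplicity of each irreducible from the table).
chi_5 tensor chi_6 = chi_3 + chi_4 + chi_5 (all other irreducibles have multiplicity 0).

Reasoning: The character of a tensor product is the pointwise product (chi_5 * chi_6)(C) = chi_5(C) * chi_6(C):
  {e}: (2)*(2), {r^3}: (-2)*(2), {r^1, r^5}: (1)*(-1), {r^2, r^4}: (-1)*(-1), {s, sr^2, ...}: (0)*(0), {sr, sr^3, ...}: (0)*(0)
so (chi_5 * chi_6) takes values
  {e} -> 4, {r^3} -> -4, {r^1, r^5} -> -1, {r^2, r^4} -> 1, {s, sr^2, ...} -> 0, {sr, sr^3, ...} -> 0.
Now take the inner product of this character with each irreducible chi from the table, <chi_5*chi_6, chi> = (1/12) sum_C |C| (chi_5*chi_6)(C) conj(chi(C)):
  <chi_5*chi_6, chi_1> = (1/12)[1*(4)*conj(1) + 1*(-4)*conj(1) + 2*(-1)*conj(1) + 2*(1)*conj(1) + 3*(0)*conj(1) + 3*(0)*conj(1)]
      = (1/12)[(4) + (-4) + (-2) + (2) + (0) + (0)] = 0/12 = 0
  <chi_5*chi_6, chi_2> = (1/12)[1*(4)*conj(1) + 1*(-4)*conj(1) + 2*(-1)*conj(1) + 2*(1)*conj(1) + 3*(0)*conj(-1) + 3*(0)*conj(-1)]
      = (1/12)[(4) + (-4) + (-2) + (2) + (0) + (0)] = 0/12 = 0
  <chi_5*chi_6, chi_3> = (1/12)[1*(4)*conj(1) + 1*(-4)*conj(-1) + 2*(-1)*conj(-1) + 2*(1)*conj(1) + 3*(0)*conj(1) + 3*(0)*conj(-1)]
      = (1/12)[(4) + (4) + (2) + (2) + (0) + (0)] = 12/12 = 1
  <chi_5*chi_6, chi_4> = (1/12)[1*(4)*conj(1) + 1*(-4)*conj(-1) + 2*(-1)*conj(-1) + 2*(1)*conj(1) + 3*(0)*conj(-1) + 3*(0)*conj(1)]
      = (1/12)[(4) + (4) + (2) + (2) + (0) + (0)] = 12/12 = 1
  <chi_5*chi_6, chi_5> = (1/12)[1*(4)*conj(2) + 1*(-4)*conj(-2) + 2*(-1)*conj(1) + 2*(1)*conj(-1) + 3*(0)*conj(0) + 3*(0)*conj(0)]
      = (1/12)[(8) + (8) + (-2) + (-2) + (0) + (0)] = 12/12 = 1
  <chi_5*chi_6, chi_6> = (1/12)[1*(4)*conj(2) + 1*(-4)*conj(2) + 2*(-1)*conj(-1) + 2*(1)*conj(-1) + 3*(0)*conj(0) + 3*(0)*conj(0)]
      = (1/12)[(8) + (-8) + (2) + (-2) + (0) + (0)] = 0/12 = 0
Hence the multiplicities are chi_3: 1, chi_4: 1, chi_5: 1. Dimension check: dim(chi_5)*dim(chi_6) = 2*2 = 4 and sum (mult * dim) = 1*1 + 1*1 + 1*2 = 4.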